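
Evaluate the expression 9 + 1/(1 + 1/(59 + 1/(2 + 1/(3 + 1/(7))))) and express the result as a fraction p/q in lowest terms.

Work from the innermost term outward:
Start with 7.
3 + 1/(7/1) = 3 + 1/7 = 22/7
2 + 1/(22/7) = 2 + 7/22 = 51/22
59 + 1/(51/22) = 59 + 22/51 = 3031/51
1 + 1/(3031/51) = 1 + 51/3031 = 3082/3031
9 + 1/(3082/3031) = 9 + 3031/3082 = 30769/3082

30769/3082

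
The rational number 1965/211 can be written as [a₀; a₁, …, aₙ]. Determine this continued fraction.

⌊1965/211⌋ = 9, remainder 66
⌊211/66⌋ = 3, remainder 13
⌊66/13⌋ = 5, remainder 1
⌊13/1⌋ = 13, remainder 0

[9; 3, 5, 13]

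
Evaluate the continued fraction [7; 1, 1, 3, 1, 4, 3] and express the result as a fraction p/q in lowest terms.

Start with 3.
4 + 1/(3/1) = 4 + 1/3 = 13/3
1 + 1/(13/3) = 1 + 3/13 = 16/13
3 + 1/(16/13) = 3 + 13/16 = 61/16
1 + 1/(61/16) = 1 + 16/61 = 77/61
1 + 1/(77/61) = 1 + 61/77 = 138/77
7 + 1/(138/77) = 7 + 77/138 = 1043/138

1043/138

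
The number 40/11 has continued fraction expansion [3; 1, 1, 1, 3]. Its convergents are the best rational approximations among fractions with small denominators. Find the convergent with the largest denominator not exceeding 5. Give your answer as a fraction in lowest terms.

11/3

List convergents until the denominator exceeds the bound:
a_0 = 3: 3/1  (≤ bound)
a_1 = 1: 4/1  (≤ bound)
a_2 = 1: 7/2  (≤ bound)
a_3 = 1: 11/3  (≤ bound)
a_4 = 3: 40/11  (> 5, stop)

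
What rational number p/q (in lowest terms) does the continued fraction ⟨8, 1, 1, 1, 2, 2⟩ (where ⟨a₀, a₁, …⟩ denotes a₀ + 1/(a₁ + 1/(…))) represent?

164/19

Build up convergents one term at a time:
a_0 = 8: 8/1
a_1 = 1: 9/1
a_2 = 1: 17/2
a_3 = 1: 26/3
a_4 = 2: 69/8
a_5 = 2: 164/19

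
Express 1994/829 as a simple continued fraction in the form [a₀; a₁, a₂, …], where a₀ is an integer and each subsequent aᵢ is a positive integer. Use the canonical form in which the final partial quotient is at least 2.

[2; 2, 2, 7, 7, 3]

1994 ÷ 829 → quotient 2, remainder 336
829 ÷ 336 → quotient 2, remainder 157
336 ÷ 157 → quotient 2, remainder 22
157 ÷ 22 → quotient 7, remainder 3
22 ÷ 3 → quotient 7, remainder 1
3 ÷ 1 → quotient 3, remainder 0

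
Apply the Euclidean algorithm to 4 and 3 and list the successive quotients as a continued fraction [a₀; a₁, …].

[1; 3]

4 ÷ 3 → quotient 1, remainder 1
3 ÷ 1 → quotient 3, remainder 0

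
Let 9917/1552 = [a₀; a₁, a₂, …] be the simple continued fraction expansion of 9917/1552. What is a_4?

9917 = 6·1552 + 605, so a_0 = 6
1552 = 2·605 + 342, so a_1 = 2
605 = 1·342 + 263, so a_2 = 1
342 = 1·263 + 79, so a_3 = 1
263 = 3·79 + 26, so a_4 = 3

3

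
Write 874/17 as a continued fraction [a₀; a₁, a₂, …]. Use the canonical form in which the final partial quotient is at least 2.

[51; 2, 2, 3]

Run the Euclidean algorithm, recording each quotient:
874 ÷ 17 → quotient 51, remainder 7
17 ÷ 7 → quotient 2, remainder 3
7 ÷ 3 → quotient 2, remainder 1
3 ÷ 1 → quotient 3, remainder 0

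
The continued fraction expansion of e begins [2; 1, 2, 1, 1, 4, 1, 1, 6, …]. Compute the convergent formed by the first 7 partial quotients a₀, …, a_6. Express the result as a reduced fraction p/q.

Start with 1.
4 + 1/(1/1) = 4 + 1/1 = 5/1
1 + 1/(5/1) = 1 + 1/5 = 6/5
1 + 1/(6/5) = 1 + 5/6 = 11/6
2 + 1/(11/6) = 2 + 6/11 = 28/11
1 + 1/(28/11) = 1 + 11/28 = 39/28
2 + 1/(39/28) = 2 + 28/39 = 106/39

106/39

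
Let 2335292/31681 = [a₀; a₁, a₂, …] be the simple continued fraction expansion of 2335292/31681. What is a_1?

1

2335292 ÷ 31681 → quotient 73, remainder 22579
31681 ÷ 22579 → quotient 1, remainder 9102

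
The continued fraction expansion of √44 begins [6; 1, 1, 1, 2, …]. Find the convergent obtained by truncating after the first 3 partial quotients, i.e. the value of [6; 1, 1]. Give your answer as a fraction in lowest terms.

Start with 1.
1 + 1/(1/1) = 1 + 1/1 = 2/1
6 + 1/(2/1) = 6 + 1/2 = 13/2

13/2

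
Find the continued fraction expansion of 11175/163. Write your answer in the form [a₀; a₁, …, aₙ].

[68; 1, 1, 3, 1, 3, 1, 3]

11175 = 68·163 + 91, so a_0 = 68
163 = 1·91 + 72, so a_1 = 1
91 = 1·72 + 19, so a_2 = 1
72 = 3·19 + 15, so a_3 = 3
19 = 1·15 + 4, so a_4 = 1
15 = 3·4 + 3, so a_5 = 3
4 = 1·3 + 1, so a_6 = 1
3 = 3·1 + 0, so a_7 = 3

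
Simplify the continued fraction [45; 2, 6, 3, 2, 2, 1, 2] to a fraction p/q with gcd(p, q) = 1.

40144/883

a_0 = 45: 45/1
a_1 = 2: 91/2
a_2 = 6: 591/13
a_3 = 3: 1864/41
a_4 = 2: 4319/95
a_5 = 2: 10502/231
a_6 = 1: 14821/326
a_7 = 2: 40144/883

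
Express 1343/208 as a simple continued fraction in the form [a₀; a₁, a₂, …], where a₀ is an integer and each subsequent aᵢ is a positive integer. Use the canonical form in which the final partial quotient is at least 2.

1343 = 6·208 + 95, so a_0 = 6
208 = 2·95 + 18, so a_1 = 2
95 = 5·18 + 5, so a_2 = 5
18 = 3·5 + 3, so a_3 = 3
5 = 1·3 + 2, so a_4 = 1
3 = 1·2 + 1, so a_5 = 1
2 = 2·1 + 0, so a_6 = 2

[6; 2, 5, 3, 1, 1, 2]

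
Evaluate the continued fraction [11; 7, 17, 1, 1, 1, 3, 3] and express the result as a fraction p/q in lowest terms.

49926/4481

Build up convergents one term at a time:
a_0 = 11: 11/1
a_1 = 7: 78/7
a_2 = 17: 1337/120
a_3 = 1: 1415/127
a_4 = 1: 2752/247
a_5 = 1: 4167/374
a_6 = 3: 15253/1369
a_7 = 3: 49926/4481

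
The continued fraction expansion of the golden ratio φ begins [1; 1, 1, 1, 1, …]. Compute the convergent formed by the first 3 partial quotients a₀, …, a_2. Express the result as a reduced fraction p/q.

3/2

a_0 = 1: 1/1
a_1 = 1: 2/1
a_2 = 1: 3/2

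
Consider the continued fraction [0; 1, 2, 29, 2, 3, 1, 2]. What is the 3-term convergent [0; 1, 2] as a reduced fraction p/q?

2/3

Use the convergent recurrence hₖ = aₖ·hₖ₋₁ + hₖ₋₂ (and likewise for the denominators kₖ):
a_0 = 0: 0/1
a_1 = 1: 1/1
a_2 = 2: 2/3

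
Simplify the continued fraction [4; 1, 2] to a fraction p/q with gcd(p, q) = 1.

14/3

Start with 2.
1 + 1/(2/1) = 1 + 1/2 = 3/2
4 + 1/(3/2) = 4 + 2/3 = 14/3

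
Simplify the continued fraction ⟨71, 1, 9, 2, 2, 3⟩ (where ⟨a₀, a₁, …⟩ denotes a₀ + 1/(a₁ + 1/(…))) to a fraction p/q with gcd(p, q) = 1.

12727/177

Compute successive convergents:
a_0 = 71: 71/1
a_1 = 1: 72/1
a_2 = 9: 719/10
a_3 = 2: 1510/21
a_4 = 2: 3739/52
a_5 = 3: 12727/177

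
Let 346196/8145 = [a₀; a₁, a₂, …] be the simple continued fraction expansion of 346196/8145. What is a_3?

⌊346196/8145⌋ = 42, remainder 4106
⌊8145/4106⌋ = 1, remainder 4039
⌊4106/4039⌋ = 1, remainder 67
⌊4039/67⌋ = 60, remainder 19

60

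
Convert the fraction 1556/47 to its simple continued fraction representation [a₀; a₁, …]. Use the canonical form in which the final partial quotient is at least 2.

1556 = 33·47 + 5, so a_0 = 33
47 = 9·5 + 2, so a_1 = 9
5 = 2·2 + 1, so a_2 = 2
2 = 2·1 + 0, so a_3 = 2

[33; 9, 2, 2]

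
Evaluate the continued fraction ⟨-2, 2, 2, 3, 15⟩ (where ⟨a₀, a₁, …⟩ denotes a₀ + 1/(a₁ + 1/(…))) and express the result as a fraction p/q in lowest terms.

Starting at the tail and folding back:
Start with 15.
3 + 1/(15/1) = 3 + 1/15 = 46/15
2 + 1/(46/15) = 2 + 15/46 = 107/46
2 + 1/(107/46) = 2 + 46/107 = 260/107
-2 + 1/(260/107) = -2 + 107/260 = -413/260

-413/260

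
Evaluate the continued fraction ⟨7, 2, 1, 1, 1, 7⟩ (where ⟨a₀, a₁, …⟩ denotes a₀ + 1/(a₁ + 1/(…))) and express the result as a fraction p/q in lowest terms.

450/61

Collapse the nested fraction from the inside out:
Start with 7.
1 + 1/(7/1) = 1 + 1/7 = 8/7
1 + 1/(8/7) = 1 + 7/8 = 15/8
1 + 1/(15/8) = 1 + 8/15 = 23/15
2 + 1/(23/15) = 2 + 15/23 = 61/23
7 + 1/(61/23) = 7 + 23/61 = 450/61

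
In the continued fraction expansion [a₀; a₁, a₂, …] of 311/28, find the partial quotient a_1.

311 ÷ 28 → quotient 11, remainder 3
28 ÷ 3 → quotient 9, remainder 1

9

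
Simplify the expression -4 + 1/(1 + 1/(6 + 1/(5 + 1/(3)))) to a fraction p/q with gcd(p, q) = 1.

-361/115

a_0 = -4: -4/1
a_1 = 1: -3/1
a_2 = 6: -22/7
a_3 = 5: -113/36
a_4 = 3: -361/115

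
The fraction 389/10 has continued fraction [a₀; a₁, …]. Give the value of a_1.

Apply division with remainder until the remainder is 0:
389 = 38·10 + 9, so a_0 = 38
10 = 1·9 + 1, so a_1 = 1

1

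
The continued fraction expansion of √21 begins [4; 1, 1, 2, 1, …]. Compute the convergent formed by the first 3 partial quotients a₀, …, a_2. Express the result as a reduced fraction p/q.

9/2

a_0 = 4: 4/1
a_1 = 1: 5/1
a_2 = 1: 9/2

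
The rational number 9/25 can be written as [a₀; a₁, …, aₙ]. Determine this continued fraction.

[0; 2, 1, 3, 2]

⌊9/25⌋ = 0, remainder 9
⌊25/9⌋ = 2, remainder 7
⌊9/7⌋ = 1, remainder 2
⌊7/2⌋ = 3, remainder 1
⌊2/1⌋ = 2, remainder 0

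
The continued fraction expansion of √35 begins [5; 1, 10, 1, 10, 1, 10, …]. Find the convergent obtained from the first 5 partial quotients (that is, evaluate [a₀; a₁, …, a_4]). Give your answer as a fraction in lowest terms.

775/131

Starting at the tail and folding back:
Start with 10.
1 + 1/(10/1) = 1 + 1/10 = 11/10
10 + 1/(11/10) = 10 + 10/11 = 120/11
1 + 1/(120/11) = 1 + 11/120 = 131/120
5 + 1/(131/120) = 5 + 120/131 = 775/131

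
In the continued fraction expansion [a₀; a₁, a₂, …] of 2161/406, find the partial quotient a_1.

⌊2161/406⌋ = 5, remainder 131
⌊406/131⌋ = 3, remainder 13

3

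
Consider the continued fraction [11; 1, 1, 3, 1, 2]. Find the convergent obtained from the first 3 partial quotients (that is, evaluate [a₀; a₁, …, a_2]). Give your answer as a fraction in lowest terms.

23/2

Start with 1.
1 + 1/(1/1) = 1 + 1/1 = 2/1
11 + 1/(2/1) = 11 + 1/2 = 23/2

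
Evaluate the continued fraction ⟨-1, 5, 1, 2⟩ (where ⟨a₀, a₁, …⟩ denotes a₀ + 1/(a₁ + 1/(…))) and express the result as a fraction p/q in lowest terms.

-14/17

Collapse the nested fraction from the inside out:
Start with 2.
1 + 1/(2/1) = 1 + 1/2 = 3/2
5 + 1/(3/2) = 5 + 2/3 = 17/3
-1 + 1/(17/3) = -1 + 3/17 = -14/17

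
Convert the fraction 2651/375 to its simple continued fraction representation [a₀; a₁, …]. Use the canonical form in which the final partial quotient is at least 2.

2651 = 7·375 + 26, so a_0 = 7
375 = 14·26 + 11, so a_1 = 14
26 = 2·11 + 4, so a_2 = 2
11 = 2·4 + 3, so a_3 = 2
4 = 1·3 + 1, so a_4 = 1
3 = 3·1 + 0, so a_5 = 3

[7; 14, 2, 2, 1, 3]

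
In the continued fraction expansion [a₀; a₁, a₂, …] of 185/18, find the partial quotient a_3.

Run the Euclidean algorithm, recording each quotient:
185 ÷ 18 → quotient 10, remainder 5
18 ÷ 5 → quotient 3, remainder 3
5 ÷ 3 → quotient 1, remainder 2
3 ÷ 2 → quotient 1, remainder 1

1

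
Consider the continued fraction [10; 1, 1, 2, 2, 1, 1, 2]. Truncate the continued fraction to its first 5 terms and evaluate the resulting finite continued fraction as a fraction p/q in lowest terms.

127/12

Work from the innermost term outward:
Start with 2.
2 + 1/(2/1) = 2 + 1/2 = 5/2
1 + 1/(5/2) = 1 + 2/5 = 7/5
1 + 1/(7/5) = 1 + 5/7 = 12/7
10 + 1/(12/7) = 10 + 7/12 = 127/12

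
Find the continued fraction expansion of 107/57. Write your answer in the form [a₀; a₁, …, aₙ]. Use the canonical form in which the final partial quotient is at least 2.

[1; 1, 7, 7]

Repeatedly divide and take the remainder:
⌊107/57⌋ = 1, remainder 50
⌊57/50⌋ = 1, remainder 7
⌊50/7⌋ = 7, remainder 1
⌊7/1⌋ = 7, remainder 0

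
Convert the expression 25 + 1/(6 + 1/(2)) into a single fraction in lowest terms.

327/13

Start with 2.
6 + 1/(2/1) = 6 + 1/2 = 13/2
25 + 1/(13/2) = 25 + 2/13 = 327/13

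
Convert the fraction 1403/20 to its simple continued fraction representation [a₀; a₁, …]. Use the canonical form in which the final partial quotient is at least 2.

Run the Euclidean algorithm, recording each quotient:
1403 = 70·20 + 3, so a_0 = 70
20 = 6·3 + 2, so a_1 = 6
3 = 1·2 + 1, so a_2 = 1
2 = 2·1 + 0, so a_3 = 2

[70; 6, 1, 2]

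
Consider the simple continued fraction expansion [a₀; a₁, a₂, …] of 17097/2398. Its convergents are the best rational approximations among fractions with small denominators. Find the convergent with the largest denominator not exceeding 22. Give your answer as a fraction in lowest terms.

57/8

List convergents until the denominator exceeds the bound:
a_0 = 7: 7/1  (≤ bound)
a_1 = 7: 50/7  (≤ bound)
a_2 = 1: 57/8  (≤ bound)
a_3 = 2: 164/23  (> 22, stop)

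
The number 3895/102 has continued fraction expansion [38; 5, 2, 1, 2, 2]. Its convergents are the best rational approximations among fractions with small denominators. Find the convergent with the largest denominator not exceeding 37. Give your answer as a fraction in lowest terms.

611/16

List convergents until the denominator exceeds the bound:
a_0 = 38: 38/1  (≤ bound)
a_1 = 5: 191/5  (≤ bound)
a_2 = 2: 420/11  (≤ bound)
a_3 = 1: 611/16  (≤ bound)
a_4 = 2: 1642/43  (> 37, stop)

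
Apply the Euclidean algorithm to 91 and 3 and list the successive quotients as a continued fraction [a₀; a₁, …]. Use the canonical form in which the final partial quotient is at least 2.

⌊91/3⌋ = 30, remainder 1
⌊3/1⌋ = 3, remainder 0

[30; 3]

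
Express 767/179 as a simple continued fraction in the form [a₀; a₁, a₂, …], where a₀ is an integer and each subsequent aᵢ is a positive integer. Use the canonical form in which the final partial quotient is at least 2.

[4; 3, 1, 1, 25]

767 ÷ 179 → quotient 4, remainder 51
179 ÷ 51 → quotient 3, remainder 26
51 ÷ 26 → quotient 1, remainder 25
26 ÷ 25 → quotient 1, remainder 1
25 ÷ 1 → quotient 25, remainder 0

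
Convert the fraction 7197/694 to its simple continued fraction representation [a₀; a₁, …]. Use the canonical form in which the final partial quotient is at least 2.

[10; 2, 1, 2, 2, 1, 25]

Repeatedly divide and take the remainder:
⌊7197/694⌋ = 10, remainder 257
⌊694/257⌋ = 2, remainder 180
⌊257/180⌋ = 1, remainder 77
⌊180/77⌋ = 2, remainder 26
⌊77/26⌋ = 2, remainder 25
⌊26/25⌋ = 1, remainder 1
⌊25/1⌋ = 25, remainder 0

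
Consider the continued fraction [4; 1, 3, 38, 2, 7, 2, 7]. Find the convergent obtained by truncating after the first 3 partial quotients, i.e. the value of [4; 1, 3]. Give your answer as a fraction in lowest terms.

a_0 = 4: 4/1
a_1 = 1: 5/1
a_2 = 3: 19/4

19/4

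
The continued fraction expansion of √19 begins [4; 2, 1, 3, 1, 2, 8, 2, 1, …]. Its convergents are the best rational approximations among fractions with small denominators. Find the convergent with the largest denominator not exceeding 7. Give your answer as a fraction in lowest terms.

List convergents until the denominator exceeds the bound:
a_0 = 4: 4/1  (≤ bound)
a_1 = 2: 9/2  (≤ bound)
a_2 = 1: 13/3  (≤ bound)
a_3 = 3: 48/11  (> 7, stop)

13/3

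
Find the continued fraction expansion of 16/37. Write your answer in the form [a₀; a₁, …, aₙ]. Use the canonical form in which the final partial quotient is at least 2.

[0; 2, 3, 5]

Repeatedly divide and take the remainder:
16 = 0·37 + 16, so a_0 = 0
37 = 2·16 + 5, so a_1 = 2
16 = 3·5 + 1, so a_2 = 3
5 = 5·1 + 0, so a_3 = 5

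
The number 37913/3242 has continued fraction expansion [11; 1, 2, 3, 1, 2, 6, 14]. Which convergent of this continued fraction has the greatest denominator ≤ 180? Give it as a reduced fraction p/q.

List convergents until the denominator exceeds the bound:
a_0 = 11: 11/1  (≤ bound)
a_1 = 1: 12/1  (≤ bound)
a_2 = 2: 35/3  (≤ bound)
a_3 = 3: 117/10  (≤ bound)
a_4 = 1: 152/13  (≤ bound)
a_5 = 2: 421/36  (≤ bound)
a_6 = 6: 2678/229  (> 180, stop)

421/36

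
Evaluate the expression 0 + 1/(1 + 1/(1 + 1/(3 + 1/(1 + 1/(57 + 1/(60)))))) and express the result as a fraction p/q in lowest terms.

17345/31209

Starting at the tail and folding back:
Start with 60.
57 + 1/(60/1) = 57 + 1/60 = 3421/60
1 + 1/(3421/60) = 1 + 60/3421 = 3481/3421
3 + 1/(3481/3421) = 3 + 3421/3481 = 13864/3481
1 + 1/(13864/3481) = 1 + 3481/13864 = 17345/13864
1 + 1/(17345/13864) = 1 + 13864/17345 = 31209/17345
0 + 1/(31209/17345) = 0 + 17345/31209 = 17345/31209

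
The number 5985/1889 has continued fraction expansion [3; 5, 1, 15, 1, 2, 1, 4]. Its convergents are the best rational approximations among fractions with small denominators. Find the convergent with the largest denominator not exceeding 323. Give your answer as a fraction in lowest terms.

941/297

a_0 = 3: 3/1  (≤ bound)
a_1 = 5: 16/5  (≤ bound)
a_2 = 1: 19/6  (≤ bound)
a_3 = 15: 301/95  (≤ bound)
a_4 = 1: 320/101  (≤ bound)
a_5 = 2: 941/297  (≤ bound)
a_6 = 1: 1261/398  (> 323, stop)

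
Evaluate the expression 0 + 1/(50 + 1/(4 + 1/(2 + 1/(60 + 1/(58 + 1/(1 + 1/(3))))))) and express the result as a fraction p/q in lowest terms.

127876/6422243

Work from the innermost term outward:
Start with 3.
1 + 1/(3/1) = 1 + 1/3 = 4/3
58 + 1/(4/3) = 58 + 3/4 = 235/4
60 + 1/(235/4) = 60 + 4/235 = 14104/235
2 + 1/(14104/235) = 2 + 235/14104 = 28443/14104
4 + 1/(28443/14104) = 4 + 14104/28443 = 127876/28443
50 + 1/(127876/28443) = 50 + 28443/127876 = 6422243/127876
0 + 1/(6422243/127876) = 0 + 127876/6422243 = 127876/6422243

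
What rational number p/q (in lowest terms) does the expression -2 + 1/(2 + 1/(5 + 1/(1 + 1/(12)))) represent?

-257/167

a_0 = -2: -2/1
a_1 = 2: -3/2
a_2 = 5: -17/11
a_3 = 1: -20/13
a_4 = 12: -257/167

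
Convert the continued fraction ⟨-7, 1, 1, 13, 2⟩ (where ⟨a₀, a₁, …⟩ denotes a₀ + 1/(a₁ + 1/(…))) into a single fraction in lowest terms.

-363/56

Collapse the nested fraction from the inside out:
Start with 2.
13 + 1/(2/1) = 13 + 1/2 = 27/2
1 + 1/(27/2) = 1 + 2/27 = 29/27
1 + 1/(29/27) = 1 + 27/29 = 56/29
-7 + 1/(56/29) = -7 + 29/56 = -363/56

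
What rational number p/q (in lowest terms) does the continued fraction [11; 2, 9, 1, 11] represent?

Work from the innermost term outward:
Start with 11.
1 + 1/(11/1) = 1 + 1/11 = 12/11
9 + 1/(12/11) = 9 + 11/12 = 119/12
2 + 1/(119/12) = 2 + 12/119 = 250/119
11 + 1/(250/119) = 11 + 119/250 = 2869/250

2869/250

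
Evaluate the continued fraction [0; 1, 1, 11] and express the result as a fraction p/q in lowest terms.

Start with 11.
1 + 1/(11/1) = 1 + 1/11 = 12/11
1 + 1/(12/11) = 1 + 11/12 = 23/12
0 + 1/(23/12) = 0 + 12/23 = 12/23

12/23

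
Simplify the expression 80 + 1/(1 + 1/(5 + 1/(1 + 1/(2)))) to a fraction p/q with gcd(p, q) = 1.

1617/20

a_0 = 80: 80/1
a_1 = 1: 81/1
a_2 = 5: 485/6
a_3 = 1: 566/7
a_4 = 2: 1617/20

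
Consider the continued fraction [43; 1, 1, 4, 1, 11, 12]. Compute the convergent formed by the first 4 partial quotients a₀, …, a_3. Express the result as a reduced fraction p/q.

392/9

Compute successive convergents:
a_0 = 43: 43/1
a_1 = 1: 44/1
a_2 = 1: 87/2
a_3 = 4: 392/9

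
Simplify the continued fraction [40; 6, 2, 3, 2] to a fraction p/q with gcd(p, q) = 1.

4136/103

Collapse the nested fraction from the inside out:
Start with 2.
3 + 1/(2/1) = 3 + 1/2 = 7/2
2 + 1/(7/2) = 2 + 2/7 = 16/7
6 + 1/(16/7) = 6 + 7/16 = 103/16
40 + 1/(103/16) = 40 + 16/103 = 4136/103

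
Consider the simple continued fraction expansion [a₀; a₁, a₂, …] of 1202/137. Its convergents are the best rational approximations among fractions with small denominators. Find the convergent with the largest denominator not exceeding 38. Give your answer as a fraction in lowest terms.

List convergents until the denominator exceeds the bound:
a_0 = 8: 8/1  (≤ bound)
a_1 = 1: 9/1  (≤ bound)
a_2 = 3: 35/4  (≤ bound)
a_3 = 2: 79/9  (≤ bound)
a_4 = 2: 193/22  (≤ bound)
a_5 = 1: 272/31  (≤ bound)
a_6 = 1: 465/53  (> 38, stop)

272/31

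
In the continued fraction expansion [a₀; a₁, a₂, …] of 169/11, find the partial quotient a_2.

⌊169/11⌋ = 15, remainder 4
⌊11/4⌋ = 2, remainder 3
⌊4/3⌋ = 1, remainder 1

1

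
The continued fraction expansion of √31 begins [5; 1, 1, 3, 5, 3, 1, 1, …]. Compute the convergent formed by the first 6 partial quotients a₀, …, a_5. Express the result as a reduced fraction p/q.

657/118

Collapse the nested fraction from the inside out:
Start with 3.
5 + 1/(3/1) = 5 + 1/3 = 16/3
3 + 1/(16/3) = 3 + 3/16 = 51/16
1 + 1/(51/16) = 1 + 16/51 = 67/51
1 + 1/(67/51) = 1 + 51/67 = 118/67
5 + 1/(118/67) = 5 + 67/118 = 657/118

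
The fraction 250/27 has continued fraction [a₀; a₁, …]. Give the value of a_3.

6

250 ÷ 27 → quotient 9, remainder 7
27 ÷ 7 → quotient 3, remainder 6
7 ÷ 6 → quotient 1, remainder 1
6 ÷ 1 → quotient 6, remainder 0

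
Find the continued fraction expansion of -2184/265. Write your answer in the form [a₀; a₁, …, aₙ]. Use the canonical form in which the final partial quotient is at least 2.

[-9; 1, 3, 7, 9]

⌊-2184/265⌋ = -9, remainder 201
⌊265/201⌋ = 1, remainder 64
⌊201/64⌋ = 3, remainder 9
⌊64/9⌋ = 7, remainder 1
⌊9/1⌋ = 9, remainder 0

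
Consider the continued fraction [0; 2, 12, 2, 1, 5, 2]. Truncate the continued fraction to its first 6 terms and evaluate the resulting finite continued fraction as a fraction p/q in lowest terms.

Compute successive convergents:
a_0 = 0: 0/1
a_1 = 2: 1/2
a_2 = 12: 12/25
a_3 = 2: 25/52
a_4 = 1: 37/77
a_5 = 5: 210/437

210/437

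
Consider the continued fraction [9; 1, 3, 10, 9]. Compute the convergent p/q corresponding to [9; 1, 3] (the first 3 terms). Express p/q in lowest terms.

a_0 = 9: 9/1
a_1 = 1: 10/1
a_2 = 3: 39/4

39/4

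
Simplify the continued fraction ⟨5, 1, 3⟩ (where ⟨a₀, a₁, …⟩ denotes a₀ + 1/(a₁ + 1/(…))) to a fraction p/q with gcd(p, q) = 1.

Work from the innermost term outward:
Start with 3.
1 + 1/(3/1) = 1 + 1/3 = 4/3
5 + 1/(4/3) = 5 + 3/4 = 23/4

23/4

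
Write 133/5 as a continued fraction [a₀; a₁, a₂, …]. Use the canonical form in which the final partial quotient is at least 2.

[26; 1, 1, 2]

133 ÷ 5 → quotient 26, remainder 3
5 ÷ 3 → quotient 1, remainder 2
3 ÷ 2 → quotient 1, remainder 1
2 ÷ 1 → quotient 2, remainder 0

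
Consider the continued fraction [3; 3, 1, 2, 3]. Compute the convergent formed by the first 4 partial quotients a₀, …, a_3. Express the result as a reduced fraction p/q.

36/11

a_0 = 3: 3/1
a_1 = 3: 10/3
a_2 = 1: 13/4
a_3 = 2: 36/11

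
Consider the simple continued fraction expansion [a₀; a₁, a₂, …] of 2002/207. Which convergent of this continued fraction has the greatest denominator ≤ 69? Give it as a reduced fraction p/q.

List convergents until the denominator exceeds the bound:
a_0 = 9: 9/1  (≤ bound)
a_1 = 1: 10/1  (≤ bound)
a_2 = 2: 29/3  (≤ bound)
a_3 = 22: 648/67  (≤ bound)
a_4 = 1: 677/70  (> 69, stop)

648/67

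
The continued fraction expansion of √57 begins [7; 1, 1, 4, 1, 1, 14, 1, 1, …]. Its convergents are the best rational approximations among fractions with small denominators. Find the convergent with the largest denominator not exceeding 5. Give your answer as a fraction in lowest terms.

15/2

a_0 = 7: 7/1  (≤ bound)
a_1 = 1: 8/1  (≤ bound)
a_2 = 1: 15/2  (≤ bound)
a_3 = 4: 68/9  (> 5, stop)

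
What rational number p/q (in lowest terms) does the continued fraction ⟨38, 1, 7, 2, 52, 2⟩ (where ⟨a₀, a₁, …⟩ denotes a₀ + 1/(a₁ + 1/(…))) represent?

70027/1801

Compute successive convergents:
a_0 = 38: 38/1
a_1 = 1: 39/1
a_2 = 7: 311/8
a_3 = 2: 661/17
a_4 = 52: 34683/892
a_5 = 2: 70027/1801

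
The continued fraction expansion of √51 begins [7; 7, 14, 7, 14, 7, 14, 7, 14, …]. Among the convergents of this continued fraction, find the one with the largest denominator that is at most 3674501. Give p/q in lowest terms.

List convergents until the denominator exceeds the bound:
a_0 = 7: 7/1  (≤ bound)
a_1 = 7: 50/7  (≤ bound)
a_2 = 14: 707/99  (≤ bound)
a_3 = 7: 4999/700  (≤ bound)
a_4 = 14: 70693/9899  (≤ bound)
a_5 = 7: 499850/69993  (≤ bound)
a_6 = 14: 7068593/989801  (≤ bound)
a_7 = 7: 49980001/6998600  (> 3674501, stop)

7068593/989801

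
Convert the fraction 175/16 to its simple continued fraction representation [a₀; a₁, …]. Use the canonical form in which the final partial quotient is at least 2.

[10; 1, 15]

⌊175/16⌋ = 10, remainder 15
⌊16/15⌋ = 1, remainder 1
⌊15/1⌋ = 15, remainder 0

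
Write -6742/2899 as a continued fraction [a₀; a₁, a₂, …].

⌊-6742/2899⌋ = -3, remainder 1955
⌊2899/1955⌋ = 1, remainder 944
⌊1955/944⌋ = 2, remainder 67
⌊944/67⌋ = 14, remainder 6
⌊67/6⌋ = 11, remainder 1
⌊6/1⌋ = 6, remainder 0

[-3; 1, 2, 14, 11, 6]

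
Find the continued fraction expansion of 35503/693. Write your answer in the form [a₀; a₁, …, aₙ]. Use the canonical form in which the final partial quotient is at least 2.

[51; 4, 3, 53]

35503 = 51·693 + 160, so a_0 = 51
693 = 4·160 + 53, so a_1 = 4
160 = 3·53 + 1, so a_2 = 3
53 = 53·1 + 0, so a_3 = 53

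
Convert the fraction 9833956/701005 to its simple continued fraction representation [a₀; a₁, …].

[14; 35, 3, 1, 52, 7, 4, 3]

⌊9833956/701005⌋ = 14, remainder 19886
⌊701005/19886⌋ = 35, remainder 4995
⌊19886/4995⌋ = 3, remainder 4901
⌊4995/4901⌋ = 1, remainder 94
⌊4901/94⌋ = 52, remainder 13
⌊94/13⌋ = 7, remainder 3
⌊13/3⌋ = 4, remainder 1
⌊3/1⌋ = 3, remainder 0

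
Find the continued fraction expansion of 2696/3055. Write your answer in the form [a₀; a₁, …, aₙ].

[0; 1, 7, 1, 1, 25, 7]

⌊2696/3055⌋ = 0, remainder 2696
⌊3055/2696⌋ = 1, remainder 359
⌊2696/359⌋ = 7, remainder 183
⌊359/183⌋ = 1, remainder 176
⌊183/176⌋ = 1, remainder 7
⌊176/7⌋ = 25, remainder 1
⌊7/1⌋ = 7, remainder 0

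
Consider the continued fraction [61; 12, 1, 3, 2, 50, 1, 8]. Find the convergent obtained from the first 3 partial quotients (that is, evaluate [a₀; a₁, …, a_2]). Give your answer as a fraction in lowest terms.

Starting at the tail and folding back:
Start with 1.
12 + 1/(1/1) = 12 + 1/1 = 13/1
61 + 1/(13/1) = 61 + 1/13 = 794/13

794/13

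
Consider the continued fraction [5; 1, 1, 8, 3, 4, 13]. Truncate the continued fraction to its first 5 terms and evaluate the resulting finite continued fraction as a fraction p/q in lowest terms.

293/53

Use the convergent recurrence hₖ = aₖ·hₖ₋₁ + hₖ₋₂ (and likewise for the denominators kₖ):
a_0 = 5: 5/1
a_1 = 1: 6/1
a_2 = 1: 11/2
a_3 = 8: 94/17
a_4 = 3: 293/53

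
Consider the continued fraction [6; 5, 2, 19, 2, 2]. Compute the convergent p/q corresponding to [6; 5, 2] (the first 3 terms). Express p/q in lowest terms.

Use the convergent recurrence hₖ = aₖ·hₖ₋₁ + hₖ₋₂ (and likewise for the denominators kₖ):
a_0 = 6: 6/1
a_1 = 5: 31/5
a_2 = 2: 68/11

68/11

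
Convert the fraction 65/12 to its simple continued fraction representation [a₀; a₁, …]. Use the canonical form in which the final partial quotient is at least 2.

[5; 2, 2, 2]

65 = 5·12 + 5, so a_0 = 5
12 = 2·5 + 2, so a_1 = 2
5 = 2·2 + 1, so a_2 = 2
2 = 2·1 + 0, so a_3 = 2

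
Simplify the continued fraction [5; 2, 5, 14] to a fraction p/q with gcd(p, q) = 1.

a_0 = 5: 5/1
a_1 = 2: 11/2
a_2 = 5: 60/11
a_3 = 14: 851/156

851/156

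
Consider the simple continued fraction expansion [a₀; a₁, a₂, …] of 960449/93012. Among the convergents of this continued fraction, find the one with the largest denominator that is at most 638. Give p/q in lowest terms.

475/46

a_0 = 10: 10/1  (≤ bound)
a_1 = 3: 31/3  (≤ bound)
a_2 = 14: 444/43  (≤ bound)
a_3 = 1: 475/46  (≤ bound)
a_4 = 43: 20869/2021  (> 638, stop)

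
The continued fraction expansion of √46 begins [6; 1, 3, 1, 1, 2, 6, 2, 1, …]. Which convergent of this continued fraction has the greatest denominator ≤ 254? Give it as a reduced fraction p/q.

997/147

a_0 = 6: 6/1  (≤ bound)
a_1 = 1: 7/1  (≤ bound)
a_2 = 3: 27/4  (≤ bound)
a_3 = 1: 34/5  (≤ bound)
a_4 = 1: 61/9  (≤ bound)
a_5 = 2: 156/23  (≤ bound)
a_6 = 6: 997/147  (≤ bound)
a_7 = 2: 2150/317  (> 254, stop)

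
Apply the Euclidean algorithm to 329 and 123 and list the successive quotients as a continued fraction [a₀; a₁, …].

329 ÷ 123 → quotient 2, remainder 83
123 ÷ 83 → quotient 1, remainder 40
83 ÷ 40 → quotient 2, remainder 3
40 ÷ 3 → quotient 13, remainder 1
3 ÷ 1 → quotient 3, remainder 0

[2; 1, 2, 13, 3]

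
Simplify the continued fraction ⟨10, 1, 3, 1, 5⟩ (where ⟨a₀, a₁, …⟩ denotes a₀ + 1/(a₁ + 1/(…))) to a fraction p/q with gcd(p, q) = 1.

a_0 = 10: 10/1
a_1 = 1: 11/1
a_2 = 3: 43/4
a_3 = 1: 54/5
a_4 = 5: 313/29

313/29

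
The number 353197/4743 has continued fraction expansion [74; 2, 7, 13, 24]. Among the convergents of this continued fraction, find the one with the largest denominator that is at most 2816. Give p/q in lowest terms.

a_0 = 74: 74/1  (≤ bound)
a_1 = 2: 149/2  (≤ bound)
a_2 = 7: 1117/15  (≤ bound)
a_3 = 13: 14670/197  (≤ bound)
a_4 = 24: 353197/4743  (> 2816, stop)

14670/197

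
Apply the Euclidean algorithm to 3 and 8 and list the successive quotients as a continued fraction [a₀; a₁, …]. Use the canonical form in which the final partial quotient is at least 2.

[0; 2, 1, 2]

⌊3/8⌋ = 0, remainder 3
⌊8/3⌋ = 2, remainder 2
⌊3/2⌋ = 1, remainder 1
⌊2/1⌋ = 2, remainder 0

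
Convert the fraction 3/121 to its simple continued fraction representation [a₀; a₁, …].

⌊3/121⌋ = 0, remainder 3
⌊121/3⌋ = 40, remainder 1
⌊3/1⌋ = 3, remainder 0

[0; 40, 3]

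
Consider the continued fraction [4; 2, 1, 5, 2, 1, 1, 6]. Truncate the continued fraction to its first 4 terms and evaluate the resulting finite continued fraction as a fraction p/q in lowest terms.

74/17

Build up convergents one term at a time:
a_0 = 4: 4/1
a_1 = 2: 9/2
a_2 = 1: 13/3
a_3 = 5: 74/17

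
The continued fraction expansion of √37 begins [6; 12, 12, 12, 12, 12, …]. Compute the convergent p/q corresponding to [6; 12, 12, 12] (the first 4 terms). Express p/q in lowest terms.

a_0 = 6: 6/1
a_1 = 12: 73/12
a_2 = 12: 882/145
a_3 = 12: 10657/1752

10657/1752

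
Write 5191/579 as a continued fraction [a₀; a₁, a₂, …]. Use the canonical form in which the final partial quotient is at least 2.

[8; 1, 27, 1, 19]

5191 = 8·579 + 559, so a_0 = 8
579 = 1·559 + 20, so a_1 = 1
559 = 27·20 + 19, so a_2 = 27
20 = 1·19 + 1, so a_3 = 1
19 = 19·1 + 0, so a_4 = 19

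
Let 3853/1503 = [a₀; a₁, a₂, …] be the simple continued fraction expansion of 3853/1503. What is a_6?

3

3853 = 2·1503 + 847, so a_0 = 2
1503 = 1·847 + 656, so a_1 = 1
847 = 1·656 + 191, so a_2 = 1
656 = 3·191 + 83, so a_3 = 3
191 = 2·83 + 25, so a_4 = 2
83 = 3·25 + 8, so a_5 = 3
25 = 3·8 + 1, so a_6 = 3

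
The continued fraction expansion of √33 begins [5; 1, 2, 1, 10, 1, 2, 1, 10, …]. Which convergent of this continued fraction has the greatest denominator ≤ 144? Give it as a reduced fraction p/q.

List convergents until the denominator exceeds the bound:
a_0 = 5: 5/1  (≤ bound)
a_1 = 1: 6/1  (≤ bound)
a_2 = 2: 17/3  (≤ bound)
a_3 = 1: 23/4  (≤ bound)
a_4 = 10: 247/43  (≤ bound)
a_5 = 1: 270/47  (≤ bound)
a_6 = 2: 787/137  (≤ bound)
a_7 = 1: 1057/184  (> 144, stop)

787/137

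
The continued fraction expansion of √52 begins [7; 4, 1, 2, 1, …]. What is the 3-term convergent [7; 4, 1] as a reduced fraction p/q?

36/5

Work from the innermost term outward:
Start with 1.
4 + 1/(1/1) = 4 + 1/1 = 5/1
7 + 1/(5/1) = 7 + 1/5 = 36/5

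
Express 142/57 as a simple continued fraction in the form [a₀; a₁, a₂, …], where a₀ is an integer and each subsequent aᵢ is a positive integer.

142 ÷ 57 → quotient 2, remainder 28
57 ÷ 28 → quotient 2, remainder 1
28 ÷ 1 → quotient 28, remainder 0

[2; 2, 28]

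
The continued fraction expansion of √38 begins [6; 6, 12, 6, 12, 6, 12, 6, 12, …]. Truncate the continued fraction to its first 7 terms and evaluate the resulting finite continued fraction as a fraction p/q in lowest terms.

Collapse the nested fraction from the inside out:
Start with 12.
6 + 1/(12/1) = 6 + 1/12 = 73/12
12 + 1/(73/12) = 12 + 12/73 = 888/73
6 + 1/(888/73) = 6 + 73/888 = 5401/888
12 + 1/(5401/888) = 12 + 888/5401 = 65700/5401
6 + 1/(65700/5401) = 6 + 5401/65700 = 399601/65700
6 + 1/(399601/65700) = 6 + 65700/399601 = 2463306/399601

2463306/399601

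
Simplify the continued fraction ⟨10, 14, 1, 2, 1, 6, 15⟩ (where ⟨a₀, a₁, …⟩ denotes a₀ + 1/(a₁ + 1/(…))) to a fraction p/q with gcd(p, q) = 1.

Collapse the nested fraction from the inside out:
Start with 15.
6 + 1/(15/1) = 6 + 1/15 = 91/15
1 + 1/(91/15) = 1 + 15/91 = 106/91
2 + 1/(106/91) = 2 + 91/106 = 303/106
1 + 1/(303/106) = 1 + 106/303 = 409/303
14 + 1/(409/303) = 14 + 303/409 = 6029/409
10 + 1/(6029/409) = 10 + 409/6029 = 60699/6029

60699/6029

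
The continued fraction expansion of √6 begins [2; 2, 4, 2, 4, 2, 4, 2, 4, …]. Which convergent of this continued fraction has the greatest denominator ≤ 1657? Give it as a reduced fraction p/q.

a_0 = 2: 2/1  (≤ bound)
a_1 = 2: 5/2  (≤ bound)
a_2 = 4: 22/9  (≤ bound)
a_3 = 2: 49/20  (≤ bound)
a_4 = 4: 218/89  (≤ bound)
a_5 = 2: 485/198  (≤ bound)
a_6 = 4: 2158/881  (≤ bound)
a_7 = 2: 4801/1960  (> 1657, stop)

2158/881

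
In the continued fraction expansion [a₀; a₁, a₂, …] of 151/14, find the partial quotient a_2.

Run the Euclidean algorithm, recording each quotient:
151 = 10·14 + 11, so a_0 = 10
14 = 1·11 + 3, so a_1 = 1
11 = 3·3 + 2, so a_2 = 3

3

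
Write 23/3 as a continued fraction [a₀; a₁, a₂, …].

23 = 7·3 + 2, so a_0 = 7
3 = 1·2 + 1, so a_1 = 1
2 = 2·1 + 0, so a_2 = 2

[7; 1, 2]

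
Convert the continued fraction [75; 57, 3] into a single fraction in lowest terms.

12903/172

Collapse the nested fraction from the inside out:
Start with 3.
57 + 1/(3/1) = 57 + 1/3 = 172/3
75 + 1/(172/3) = 75 + 3/172 = 12903/172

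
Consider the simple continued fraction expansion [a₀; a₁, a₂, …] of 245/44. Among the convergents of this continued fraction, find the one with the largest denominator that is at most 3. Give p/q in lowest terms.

List convergents until the denominator exceeds the bound:
a_0 = 5: 5/1  (≤ bound)
a_1 = 1: 6/1  (≤ bound)
a_2 = 1: 11/2  (≤ bound)
a_3 = 3: 39/7  (> 3, stop)

11/2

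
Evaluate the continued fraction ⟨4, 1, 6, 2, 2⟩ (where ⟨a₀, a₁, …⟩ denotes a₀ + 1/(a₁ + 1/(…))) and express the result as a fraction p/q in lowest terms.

180/37

Compute successive convergents:
a_0 = 4: 4/1
a_1 = 1: 5/1
a_2 = 6: 34/7
a_3 = 2: 73/15
a_4 = 2: 180/37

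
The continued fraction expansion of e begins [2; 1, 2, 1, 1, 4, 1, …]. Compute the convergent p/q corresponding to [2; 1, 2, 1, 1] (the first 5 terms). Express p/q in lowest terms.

19/7

Start with 1.
1 + 1/(1/1) = 1 + 1/1 = 2/1
2 + 1/(2/1) = 2 + 1/2 = 5/2
1 + 1/(5/2) = 1 + 2/5 = 7/5
2 + 1/(7/5) = 2 + 5/7 = 19/7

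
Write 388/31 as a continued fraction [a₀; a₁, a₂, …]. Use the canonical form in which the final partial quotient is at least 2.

Apply division with remainder until the remainder is 0:
⌊388/31⌋ = 12, remainder 16
⌊31/16⌋ = 1, remainder 15
⌊16/15⌋ = 1, remainder 1
⌊15/1⌋ = 15, remainder 0

[12; 1, 1, 15]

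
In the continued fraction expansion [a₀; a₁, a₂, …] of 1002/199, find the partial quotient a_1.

⌊1002/199⌋ = 5, remainder 7
⌊199/7⌋ = 28, remainder 3

28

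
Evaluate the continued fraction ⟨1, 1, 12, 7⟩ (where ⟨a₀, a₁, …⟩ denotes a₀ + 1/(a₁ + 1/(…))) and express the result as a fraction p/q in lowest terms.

177/92

Compute successive convergents:
a_0 = 1: 1/1
a_1 = 1: 2/1
a_2 = 12: 25/13
a_3 = 7: 177/92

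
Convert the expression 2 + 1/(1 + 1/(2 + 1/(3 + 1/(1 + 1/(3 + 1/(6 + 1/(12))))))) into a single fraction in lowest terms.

Starting at the tail and folding back:
Start with 12.
6 + 1/(12/1) = 6 + 1/12 = 73/12
3 + 1/(73/12) = 3 + 12/73 = 231/73
1 + 1/(231/73) = 1 + 73/231 = 304/231
3 + 1/(304/231) = 3 + 231/304 = 1143/304
2 + 1/(1143/304) = 2 + 304/1143 = 2590/1143
1 + 1/(2590/1143) = 1 + 1143/2590 = 3733/2590
2 + 1/(3733/2590) = 2 + 2590/3733 = 10056/3733

10056/3733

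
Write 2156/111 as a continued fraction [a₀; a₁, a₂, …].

[19; 2, 2, 1, 3, 4]

⌊2156/111⌋ = 19, remainder 47
⌊111/47⌋ = 2, remainder 17
⌊47/17⌋ = 2, remainder 13
⌊17/13⌋ = 1, remainder 4
⌊13/4⌋ = 3, remainder 1
⌊4/1⌋ = 4, remainder 0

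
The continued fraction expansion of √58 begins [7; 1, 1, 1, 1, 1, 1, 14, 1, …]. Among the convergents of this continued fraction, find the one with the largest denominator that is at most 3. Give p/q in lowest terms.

23/3

a_0 = 7: 7/1  (≤ bound)
a_1 = 1: 8/1  (≤ bound)
a_2 = 1: 15/2  (≤ bound)
a_3 = 1: 23/3  (≤ bound)
a_4 = 1: 38/5  (> 3, stop)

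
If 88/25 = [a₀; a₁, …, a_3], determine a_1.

⌊88/25⌋ = 3, remainder 13
⌊25/13⌋ = 1, remainder 12

1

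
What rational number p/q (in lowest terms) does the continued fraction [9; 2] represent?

Collapse the nested fraction from the inside out:
Start with 2.
9 + 1/(2/1) = 9 + 1/2 = 19/2

19/2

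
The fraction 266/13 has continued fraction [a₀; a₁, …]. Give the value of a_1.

⌊266/13⌋ = 20, remainder 6
⌊13/6⌋ = 2, remainder 1

2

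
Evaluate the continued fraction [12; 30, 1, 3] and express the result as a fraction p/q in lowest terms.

1480/123

a_0 = 12: 12/1
a_1 = 30: 361/30
a_2 = 1: 373/31
a_3 = 3: 1480/123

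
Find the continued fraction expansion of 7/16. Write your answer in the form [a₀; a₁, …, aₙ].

[0; 2, 3, 2]

7 = 0·16 + 7, so a_0 = 0
16 = 2·7 + 2, so a_1 = 2
7 = 3·2 + 1, so a_2 = 3
2 = 2·1 + 0, so a_3 = 2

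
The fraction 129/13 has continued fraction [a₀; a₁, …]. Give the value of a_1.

Run the Euclidean algorithm, recording each quotient:
129 = 9·13 + 12, so a_0 = 9
13 = 1·12 + 1, so a_1 = 1

1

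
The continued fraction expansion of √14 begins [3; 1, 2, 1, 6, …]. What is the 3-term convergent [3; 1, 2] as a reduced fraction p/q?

11/3

a_0 = 3: 3/1
a_1 = 1: 4/1
a_2 = 2: 11/3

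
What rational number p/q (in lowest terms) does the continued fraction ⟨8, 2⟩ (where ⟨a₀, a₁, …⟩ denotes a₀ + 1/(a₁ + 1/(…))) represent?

a_0 = 8: 8/1
a_1 = 2: 17/2

17/2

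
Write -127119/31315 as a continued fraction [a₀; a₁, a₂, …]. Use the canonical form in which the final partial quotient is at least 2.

-127119 ÷ 31315 → quotient -5, remainder 29456
31315 ÷ 29456 → quotient 1, remainder 1859
29456 ÷ 1859 → quotient 15, remainder 1571
1859 ÷ 1571 → quotient 1, remainder 288
1571 ÷ 288 → quotient 5, remainder 131
288 ÷ 131 → quotient 2, remainder 26
131 ÷ 26 → quotient 5, remainder 1
26 ÷ 1 → quotient 26, remainder 0

[-5; 1, 15, 1, 5, 2, 5, 26]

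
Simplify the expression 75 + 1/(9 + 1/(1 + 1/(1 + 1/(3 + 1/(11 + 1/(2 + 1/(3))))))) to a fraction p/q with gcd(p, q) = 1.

Start with 3.
2 + 1/(3/1) = 2 + 1/3 = 7/3
11 + 1/(7/3) = 11 + 3/7 = 80/7
3 + 1/(80/7) = 3 + 7/80 = 247/80
1 + 1/(247/80) = 1 + 80/247 = 327/247
1 + 1/(327/247) = 1 + 247/327 = 574/327
9 + 1/(574/327) = 9 + 327/574 = 5493/574
75 + 1/(5493/574) = 75 + 574/5493 = 412549/5493

412549/5493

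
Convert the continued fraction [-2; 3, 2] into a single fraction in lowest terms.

-12/7

a_0 = -2: -2/1
a_1 = 3: -5/3
a_2 = 2: -12/7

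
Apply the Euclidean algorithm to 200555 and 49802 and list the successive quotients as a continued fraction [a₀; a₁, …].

[4; 36, 1, 35, 2, 2, 7]

Apply division with remainder until the remainder is 0:
200555 ÷ 49802 → quotient 4, remainder 1347
49802 ÷ 1347 → quotient 36, remainder 1310
1347 ÷ 1310 → quotient 1, remainder 37
1310 ÷ 37 → quotient 35, remainder 15
37 ÷ 15 → quotient 2, remainder 7
15 ÷ 7 → quotient 2, remainder 1
7 ÷ 1 → quotient 7, remainder 0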